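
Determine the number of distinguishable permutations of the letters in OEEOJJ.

90

OEEOJJ has 6 letters with E appearing twice, J appearing twice, and O appearing twice.
Dividing 6! = 720 by 2!·2!·2! = 8 for the repeated letters gives 90.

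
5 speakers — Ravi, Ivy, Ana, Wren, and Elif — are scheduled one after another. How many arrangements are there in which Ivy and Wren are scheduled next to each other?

Place the 3 others and the Ivy-Wren pair as 4 objects in a line; the pair has 2 internal arrangements.
So the count is 2·(4)! = 48.

48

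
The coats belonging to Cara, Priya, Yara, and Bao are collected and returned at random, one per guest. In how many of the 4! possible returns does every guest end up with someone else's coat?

9

This is the derangement count D_4: permutations of 4 items with no fixed point.
By inclusion–exclusion this is Σ_{j=0}^{4} (−1)^j C(4,j)·(4−j)!.
Computing: 24 − 24 + 12 − 4 + 1 = 9.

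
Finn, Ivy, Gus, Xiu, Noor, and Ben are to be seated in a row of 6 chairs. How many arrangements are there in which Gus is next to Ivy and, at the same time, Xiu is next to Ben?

Treat {Gus,Ivy} as one block (2 orders) and {Xiu,Ben} as another (2 orders).
That leaves 4 units to arrange: 2 × 2 × 4! = 4 × 24 = 96.

96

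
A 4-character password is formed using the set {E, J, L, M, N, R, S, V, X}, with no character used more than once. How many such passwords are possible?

This is a permutation of 4 out of 9: P(9,4) = 9!/5!.
9 × 8 × 7 × 6 = 3024.

3024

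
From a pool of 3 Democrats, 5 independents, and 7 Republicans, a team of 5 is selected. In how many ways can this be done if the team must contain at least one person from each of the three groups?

With no constraint there are C(15,5) = 3003 possible selections.
Selections missing a whole group: no Democrats → C(12,5) = 792; no independents → C(10,5) = 252; no Republicans → C(8,5) = 56.
Add back selections omitting two groups (i.e. drawn from a single group): C(3,5) + C(5,5) + C(7,5) = 22.
By inclusion–exclusion: 3003 − 1100 + 22 = 1925.

1925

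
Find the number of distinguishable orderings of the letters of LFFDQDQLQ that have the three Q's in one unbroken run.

630

Treat the 3 copies of Q as a single block. The multiset to arrange is then {QQQ, D, D, F, F, L, L}, 7 items in all.
That gives (7)!/(2!·2!·2!) = 630 arrangements.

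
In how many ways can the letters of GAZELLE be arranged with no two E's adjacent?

900

There are 7!/(2!·2!) = 1260 arrangements of GAZELLE in total.
If the two E's are adjacent, glue them into one block, leaving 6 items to arrange: (6)!/(2!) = 360 ways.
Hence 1260 − 360 = 900.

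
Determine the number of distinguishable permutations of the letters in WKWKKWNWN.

WKWKKWNWN has 9 letters with K appearing 3 times, N appearing twice, and W appearing 4 times.
Dividing 9! = 362880 by 4!·3!·2! = 288 for the repeated letters gives 1260.

1260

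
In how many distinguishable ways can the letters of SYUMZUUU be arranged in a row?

The 8 letters of SYUMZUUU have repeats: U appearing 4 times.
So there are 8! / (4!) = 1680 distinguishable arrangements.

1680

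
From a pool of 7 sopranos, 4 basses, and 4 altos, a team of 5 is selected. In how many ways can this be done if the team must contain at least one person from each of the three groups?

Unrestricted: C(15,5) = 3003 ways to pick any 5 of the 15.
Selections missing a whole group: no sopranos → C(8,5) = 56; no basses → C(11,5) = 462; no altos → C(11,5) = 462.
Add back selections omitting two groups (i.e. drawn from a single group): C(7,5) + C(4,5) + C(4,5) = 21.
By inclusion–exclusion: 3003 − 980 + 21 = 2044.

2044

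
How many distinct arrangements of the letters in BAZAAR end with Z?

20

With the last slot taken by Z, it remains to arrange the other 5 letters (BAAAR).
Those 5 letters have A appearing 3 times, giving (5)!/(3!) = 20.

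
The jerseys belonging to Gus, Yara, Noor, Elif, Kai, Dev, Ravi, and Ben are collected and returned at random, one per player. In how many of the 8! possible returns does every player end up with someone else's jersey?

14833

Count assignments avoiding every fixed point. For any j of the 8 players fixed to their old jersey, the other 8−j can be arranged in (8−j)! ways.
By inclusion–exclusion this is Σ_{j=0}^{8} (−1)^j C(8,j)·(8−j)!.
Computing: 40320 − 40320 + 20160 − 6720 + 1680 − 336 + 56 − 8 + 1 = 14833.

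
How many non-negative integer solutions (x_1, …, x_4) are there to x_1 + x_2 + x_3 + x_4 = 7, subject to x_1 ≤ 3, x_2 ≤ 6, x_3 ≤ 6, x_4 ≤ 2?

64

By stars and bars, unrestricted non-negative solutions to x_1+…+x_4 = 7 number C(7+3,3) = 120.
Subtract solutions that violate a single cap (substitute x_i' = x_i − (cap_i+1)): x_1 ≥ 4 gives C(6,3) = 20; x_2 ≥ 7 gives C(3,3) = 1; x_3 ≥ 7 gives C(3,3) = 1; x_4 ≥ 3 gives C(7,3) = 35. Together 57.
Add back pairs where two caps are both exceeded: 0 + 0 + 1 + 0 + 0 + 0 = 1.
By inclusion–exclusion the count is 120 − 57 + 1 = 64.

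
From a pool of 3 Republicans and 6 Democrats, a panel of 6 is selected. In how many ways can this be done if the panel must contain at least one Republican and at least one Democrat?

Total 6-person selections from all 9: C(9,6) = 84.
Selections missing a whole group: no Republicans → C(6,6) = 1; no Democrats → C(3,6) = 0.
Both groups omitted at once is impossible, so 84 − 1 = 83.

83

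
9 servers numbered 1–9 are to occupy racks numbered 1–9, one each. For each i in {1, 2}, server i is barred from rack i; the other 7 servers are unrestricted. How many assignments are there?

Let Aᵢ (for i ∈ {1, 2}) be the placements that put server i in its forbidden rack. Any j of these fix j positions, leaving (9−j)! ways to fill the rest, and there are C(2,j) ways to pick which j.
By inclusion–exclusion, the number of valid placements is Σ_{j=0}^{2} (−1)^j C(2,j)·(9−j)!.
Computing: 362880 − 80640 + 5040 = 287280.

287280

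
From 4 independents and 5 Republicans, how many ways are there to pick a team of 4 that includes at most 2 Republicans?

81

Split by how many Republicans are chosen (0 through 2).
Sum: C(5,0)·C(4,4) + C(5,1)·C(4,3) + C(5,2)·C(4,2) = 1 + 20 + 60 = 81.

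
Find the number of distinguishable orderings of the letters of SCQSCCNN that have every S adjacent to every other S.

420

Treat the 2 copies of S as a single block. The multiset to arrange is then {SS, C, C, C, N, N, Q}, 7 items in all.
That gives (7)!/(3!·2!) = 420 arrangements.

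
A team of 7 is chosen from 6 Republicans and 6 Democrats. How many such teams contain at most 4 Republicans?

Split by how many Republicans are chosen (0 through 4).
Sum: C(6,0)·C(6,7) + C(6,1)·C(6,6) + C(6,2)·C(6,5) + C(6,3)·C(6,4) + C(6,4)·C(6,3) = 0 + 6 + 90 + 300 + 300 = 696.

696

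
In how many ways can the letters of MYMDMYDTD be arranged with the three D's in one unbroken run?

Treat the 3 copies of D as a single block. The multiset to arrange is then {DDD, M, M, M, T, Y, Y}, 7 items in all.
That gives (7)!/(3!·2!) = 420 arrangements.

420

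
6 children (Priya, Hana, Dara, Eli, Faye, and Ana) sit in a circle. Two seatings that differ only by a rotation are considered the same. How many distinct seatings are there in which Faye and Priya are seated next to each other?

48

Treat {Faye, Priya} as one unit (2 internal orders) and seat the resulting 5 units around the table: (4)! circular arrangements.
So 2 × (4)! = 2 × 24 = 48.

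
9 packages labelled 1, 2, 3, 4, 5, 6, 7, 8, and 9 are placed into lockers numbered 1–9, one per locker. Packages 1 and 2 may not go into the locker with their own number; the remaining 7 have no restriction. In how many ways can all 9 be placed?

287280

Let Aᵢ (for i ∈ {1, 2}) be the placements that put package i in its forbidden locker. Any j of these fix j positions, leaving (9−j)! ways to fill the rest, and there are C(2,j) ways to pick which j.
By inclusion–exclusion, the number of valid placements is Σ_{j=0}^{2} (−1)^j C(2,j)·(9−j)!.
Computing: 362880 − 80640 + 5040 = 287280.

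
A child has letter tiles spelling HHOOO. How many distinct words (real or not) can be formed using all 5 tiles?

Letter multiplicities in HHOOO: H×2, O×3.
So there are 5! / (3!·2!) = 10 distinguishable arrangements.

10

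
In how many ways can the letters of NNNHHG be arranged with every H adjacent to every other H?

20

Treat the 2 copies of H as a single block. The multiset to arrange is then {HH, G, N, N, N}, 5 items in all.
That gives (5)!/(3!) = 20 arrangements.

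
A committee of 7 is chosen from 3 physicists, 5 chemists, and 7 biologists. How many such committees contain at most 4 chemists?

Split by how many chemists are chosen (0 through 4).
Sum: C(5,0)·C(10,7) + C(5,1)·C(10,6) + C(5,2)·C(10,5) + C(5,3)·C(10,4) + C(5,4)·C(10,3) = 120 + 1050 + 2520 + 2100 + 600 = 6390.

6390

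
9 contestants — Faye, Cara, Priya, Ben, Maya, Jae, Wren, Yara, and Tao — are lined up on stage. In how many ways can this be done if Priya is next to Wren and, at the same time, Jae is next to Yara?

Treat {Priya,Wren} as one block (2 orders) and {Jae,Yara} as another (2 orders).
That leaves 7 units to arrange: 2 × 2 × 7! = 4 × 5040 = 20160.

20160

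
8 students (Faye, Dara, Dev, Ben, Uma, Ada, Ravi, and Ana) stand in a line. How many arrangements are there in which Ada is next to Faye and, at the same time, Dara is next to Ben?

2880

Treat {Ada,Faye} as one block (2 orders) and {Dara,Ben} as another (2 orders).
That leaves 6 units to arrange: 2 × 2 × 6! = 4 × 720 = 2880.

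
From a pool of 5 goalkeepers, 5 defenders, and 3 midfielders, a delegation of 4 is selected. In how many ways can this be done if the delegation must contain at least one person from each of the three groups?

375

Unrestricted: C(13,4) = 715 ways to pick any 4 of the 13.
Selections missing a whole group: no goalkeepers → C(8,4) = 70; no defenders → C(8,4) = 70; no midfielders → C(10,4) = 210.
Add back selections omitting two groups (i.e. drawn from a single group): C(5,4) + C(5,4) + C(3,4) = 10.
By inclusion–exclusion: 715 − 350 + 10 = 375.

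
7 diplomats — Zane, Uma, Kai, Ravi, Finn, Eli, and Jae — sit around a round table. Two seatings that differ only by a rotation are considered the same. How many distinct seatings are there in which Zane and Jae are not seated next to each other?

Without the restriction there are (6)! = 720 seatings.
Seatings with Zane beside Jae: treat them as a block with 2 internal orders, giving 2 × (5)! = 240.
Subtracting, 720 − 240 = 480.

480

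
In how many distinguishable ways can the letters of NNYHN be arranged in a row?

20

NNYHN has 5 letters with N appearing 3 times.
So there are 5! / (3!) = 20 distinguishable arrangements.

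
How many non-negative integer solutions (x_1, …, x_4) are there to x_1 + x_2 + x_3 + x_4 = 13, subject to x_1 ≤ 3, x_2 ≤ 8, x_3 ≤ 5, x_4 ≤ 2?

42

Without the upper bounds there are C(16,3) = 560 ways to split 13 among 4 variables.
Subtract solutions that violate a single cap (substitute x_i' = x_i − (cap_i+1)): x_1 ≥ 4 gives C(12,3) = 220; x_2 ≥ 9 gives C(7,3) = 35; x_3 ≥ 6 gives C(10,3) = 120; x_4 ≥ 3 gives C(13,3) = 286. Together 661.
Add back pairs where two caps are both exceeded: 1 + 20 + 84 + 0 + 4 + 35 = 144.
Subtract triples: 0 + 0 + 1 + 0 = 1.
By inclusion–exclusion the count is 560 − 661 + 144 − 1 = 42.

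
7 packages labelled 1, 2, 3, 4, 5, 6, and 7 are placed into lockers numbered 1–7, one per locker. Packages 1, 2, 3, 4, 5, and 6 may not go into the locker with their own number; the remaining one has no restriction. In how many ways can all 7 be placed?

Let Aᵢ (for 1 ≤ i ≤ 6) be the placements that put package i in its forbidden locker. Any j of these fix j positions, leaving (7−j)! ways to fill the rest, and there are C(6,j) ways to pick which j.
By inclusion–exclusion, the number of valid placements is Σ_{j=0}^{6} (−1)^j C(6,j)·(7−j)!.
Computing: 5040 − 4320 + 1800 − 480 + 90 − 12 + 1 = 2119.

2119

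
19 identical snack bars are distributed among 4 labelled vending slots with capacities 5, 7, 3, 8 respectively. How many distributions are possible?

Ignoring the caps, the number of non-negative solutions to x_1+…+x_4 = 19 is C(22,3) = 1540.
Subtract solutions that violate a single cap (substitute x_i' = x_i − (cap_i+1)): x_1 ≥ 6 gives C(16,3) = 560; x_2 ≥ 8 gives C(14,3) = 364; x_3 ≥ 4 gives C(18,3) = 816; x_4 ≥ 9 gives C(13,3) = 286. Together 2026.
Add back pairs where two caps are both exceeded: 56 + 220 + 35 + 120 + 10 + 84 = 525.
Subtract triples: 4 + 0 + 1 + 0 = 5.
By inclusion–exclusion the count is 1540 − 2026 + 525 − 5 = 34.

34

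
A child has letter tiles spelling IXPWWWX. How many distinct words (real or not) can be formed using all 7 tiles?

IXPWWWX has 7 letters with W appearing 3 times and X appearing twice.
Dividing 7! = 5040 by 3!·2! = 12 for the repeated letters gives 420.

420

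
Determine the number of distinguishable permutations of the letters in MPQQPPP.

105

The 7 letters of MPQQPPP have repeats: P appearing 4 times and Q appearing twice.
So there are 7! / (4!·2!) = 105 distinguishable arrangements.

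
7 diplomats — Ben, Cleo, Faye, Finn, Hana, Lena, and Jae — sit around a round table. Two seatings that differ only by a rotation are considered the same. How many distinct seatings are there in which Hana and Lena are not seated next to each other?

480

All circular seatings of 7 people number (6)! = 720.
Seatings with Hana beside Lena: treat them as a block with 2 internal orders, giving 2 × (5)! = 240.
Subtracting, 720 − 240 = 480.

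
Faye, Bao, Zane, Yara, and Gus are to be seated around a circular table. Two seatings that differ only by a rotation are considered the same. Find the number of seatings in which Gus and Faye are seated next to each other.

12

Glue Gus and Faye into a block (2 internal orders). Seating 4 units around a circle gives (3)! arrangements.
So 2 × (3)! = 2 × 6 = 12.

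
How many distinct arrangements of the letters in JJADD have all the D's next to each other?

Treat the 2 copies of D as a single block. The multiset to arrange is then {DD, A, J, J}, 4 items in all.
That gives (4)!/(2!) = 12 arrangements.

12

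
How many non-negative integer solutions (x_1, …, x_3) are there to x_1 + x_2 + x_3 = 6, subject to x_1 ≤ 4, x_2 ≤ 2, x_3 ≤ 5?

Without the upper bounds there are C(8,2) = 28 ways to split 6 among 3 variables.
Subtract solutions that violate a single cap (substitute x_i' = x_i − (cap_i+1)): x_1 ≥ 5 gives C(3,2) = 3; x_2 ≥ 3 gives C(5,2) = 10; x_3 ≥ 6 gives C(2,2) = 1. Together 14.
No two caps can be exceeded simultaneously, so the pair terms are all 0.
By inclusion–exclusion the count is 28 − 14 + 0 = 14.

14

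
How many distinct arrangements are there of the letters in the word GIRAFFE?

2520

The 7 letters of GIRAFFE have repeats: F appearing twice.
So there are 7! / (2!) = 2520 distinguishable arrangements.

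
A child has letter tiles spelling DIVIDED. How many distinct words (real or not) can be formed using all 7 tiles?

420

DIVIDED has 7 letters with D appearing 3 times and I appearing twice.
The number of distinct arrangements is 7!/(3!·2!) = 5040/12 = 420.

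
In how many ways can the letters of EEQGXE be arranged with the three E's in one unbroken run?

24

Treat the 3 copies of E as a single block. The multiset to arrange is then {EEE, G, Q, X}, 4 items in all.
All 4 items are distinct, so there are (4)! = 24 arrangements.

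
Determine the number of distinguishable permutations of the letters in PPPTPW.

30

PPPTPW has 6 letters with P appearing 4 times.
The number of distinct arrangements is 6!/(4!) = 720/24 = 30.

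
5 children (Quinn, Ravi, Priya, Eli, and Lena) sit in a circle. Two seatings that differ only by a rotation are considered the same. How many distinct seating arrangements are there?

Seat Quinn anywhere (absorbing the rotational symmetry), then permute the other 4: (4)! = 24.

24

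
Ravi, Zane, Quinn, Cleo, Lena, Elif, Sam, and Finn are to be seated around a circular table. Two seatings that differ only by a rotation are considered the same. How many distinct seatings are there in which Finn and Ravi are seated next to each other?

1440

Treat {Finn, Ravi} as one unit (2 internal orders) and seat the resulting 7 units around the table: (6)! circular arrangements.
So 2 × (6)! = 2 × 720 = 1440.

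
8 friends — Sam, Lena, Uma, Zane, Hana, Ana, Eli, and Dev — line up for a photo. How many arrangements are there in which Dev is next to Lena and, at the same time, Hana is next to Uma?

2880

Treat {Dev,Lena} as one block (2 orders) and {Hana,Uma} as another (2 orders).
That leaves 6 units to arrange: 2 × 2 × 6! = 4 × 720 = 2880.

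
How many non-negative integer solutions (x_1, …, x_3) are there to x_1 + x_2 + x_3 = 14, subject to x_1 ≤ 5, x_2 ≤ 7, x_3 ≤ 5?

10

Ignoring the caps, the number of non-negative solutions to x_1+…+x_3 = 14 is C(16,2) = 120.
Subtract solutions that violate a single cap (substitute x_i' = x_i − (cap_i+1)): x_1 ≥ 6 gives C(10,2) = 45; x_2 ≥ 8 gives C(8,2) = 28; x_3 ≥ 6 gives C(10,2) = 45. Together 118.
Add back pairs where two caps are both exceeded: 1 + 6 + 1 = 8.
By inclusion–exclusion the count is 120 − 118 + 8 = 10.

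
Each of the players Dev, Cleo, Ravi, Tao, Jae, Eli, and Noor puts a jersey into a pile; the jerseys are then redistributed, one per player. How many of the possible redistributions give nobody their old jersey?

1854

This is the derangement count D_7: permutations of 7 items with no fixed point.
By inclusion–exclusion this is Σ_{j=0}^{7} (−1)^j C(7,j)·(7−j)!.
Computing: 5040 − 5040 + 2520 − 840 + 210 − 42 + 7 − 1 = 1854.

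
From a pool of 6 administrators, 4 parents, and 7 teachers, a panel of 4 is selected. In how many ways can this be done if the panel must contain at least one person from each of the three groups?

Total 4-person selections from all 17: C(17,4) = 2380.
Selections missing a whole group: no administrators → C(11,4) = 330; no parents → C(13,4) = 715; no teachers → C(10,4) = 210.
Add back selections omitting two groups (i.e. drawn from a single group): C(6,4) + C(4,4) + C(7,4) = 51.
By inclusion–exclusion: 2380 − 1255 + 51 = 1176.

1176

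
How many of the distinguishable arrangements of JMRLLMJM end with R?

Fix R in the last position and arrange the remaining 7 letters.
Those 7 letters have J appearing twice, L appearing twice, and M appearing 3 times, giving (7)!/(3!·2!·2!) = 210.

210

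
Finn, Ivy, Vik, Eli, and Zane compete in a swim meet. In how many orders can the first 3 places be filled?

There are 5 choices for 1st place, 4 for 2nd, and 3 for 3rd.
That gives 5 × 4 × 3 = 60.

60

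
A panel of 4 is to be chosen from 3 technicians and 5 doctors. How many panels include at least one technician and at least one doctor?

Unrestricted: C(8,4) = 70 ways to pick any 4 of the 8.
Subtract selections that omit an entire group: no technicians → C(5,4) = 5; no doctors → C(3,4) = 0.
Both groups omitted at once is impossible, so 70 − 5 = 65.

65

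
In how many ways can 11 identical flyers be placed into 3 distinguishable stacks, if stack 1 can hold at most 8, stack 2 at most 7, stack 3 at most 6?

By stars and bars, unrestricted non-negative solutions to x_1+…+x_3 = 11 number C(11+2,2) = 78.
Subtract solutions that violate a single cap (substitute x_i' = x_i − (cap_i+1)): x_1 ≥ 9 gives C(4,2) = 6; x_2 ≥ 8 gives C(5,2) = 10; x_3 ≥ 7 gives C(6,2) = 15. Together 31.
No two caps can be exceeded simultaneously, so the pair terms are all 0.
By inclusion–exclusion the count is 78 − 31 + 0 = 47.

47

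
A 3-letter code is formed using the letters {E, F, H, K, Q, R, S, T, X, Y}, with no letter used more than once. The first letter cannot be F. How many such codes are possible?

The first letter has 10−1 = 9 choices (anything except F).
The remaining 2 letters are filled from the other 9 symbols without repetition: 9 × 8 = 72.
Total: 9 × 72 = 648.

648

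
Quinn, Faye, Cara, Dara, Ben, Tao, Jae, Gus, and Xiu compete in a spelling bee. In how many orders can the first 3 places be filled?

This is an ordered selection of 3 from 9: P(9,3).
That gives 9 × 8 × 7 = 504.

504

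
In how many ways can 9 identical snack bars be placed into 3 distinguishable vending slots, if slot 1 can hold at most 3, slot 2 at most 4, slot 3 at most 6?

14

Without the upper bounds there are C(11,2) = 55 ways to split 9 among 3 vending slots.
Subtract solutions that violate a single cap (substitute x_i' = x_i − (cap_i+1)): x_1 ≥ 4 gives C(7,2) = 21; x_2 ≥ 5 gives C(6,2) = 15; x_3 ≥ 7 gives C(4,2) = 6. Together 42.
Add back pairs where two caps are both exceeded: 1 + 0 + 0 = 1.
By inclusion–exclusion the count is 55 − 42 + 1 = 14.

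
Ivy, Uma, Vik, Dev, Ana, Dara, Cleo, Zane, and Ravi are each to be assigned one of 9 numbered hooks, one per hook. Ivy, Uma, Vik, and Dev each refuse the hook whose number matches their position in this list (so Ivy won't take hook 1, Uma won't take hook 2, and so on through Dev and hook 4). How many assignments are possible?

229080

Let Aᵢ (for 1 ≤ i ≤ 4) be the placements that put person i in their forbidden hook. Any j of these fix j positions, leaving (9−j)! ways to fill the rest, and there are C(4,j) ways to pick which j.
By inclusion–exclusion, the number of valid placements is Σ_{j=0}^{4} (−1)^j C(4,j)·(9−j)!.
Computing: 362880 − 161280 + 30240 − 2880 + 120 = 229080.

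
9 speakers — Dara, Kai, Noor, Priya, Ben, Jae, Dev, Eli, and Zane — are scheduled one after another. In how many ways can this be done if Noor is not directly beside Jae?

Of the 9! = 362880 arrangements, those with Noor and Jae adjacent number 2 × 8! = 80640 (treat the pair as a block with 2 internal orders).
So 362880 − 80640 = 282240 arrangements keep them apart.

282240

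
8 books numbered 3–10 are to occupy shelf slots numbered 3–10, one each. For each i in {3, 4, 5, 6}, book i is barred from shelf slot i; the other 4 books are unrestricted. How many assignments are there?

24024

Let Aᵢ (for 3 ≤ i ≤ 6) be the placements that put book i in its forbidden shelf slot. Any j of these fix j positions, leaving (8−j)! ways to fill the rest, and there are C(4,j) ways to pick which j.
By inclusion–exclusion, the number of valid placements is Σ_{j=0}^{4} (−1)^j C(4,j)·(8−j)!.
Computing: 40320 − 20160 + 4320 − 480 + 24 = 24024.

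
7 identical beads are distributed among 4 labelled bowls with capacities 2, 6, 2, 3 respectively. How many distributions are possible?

Without the upper bounds there are C(10,3) = 120 ways to split 7 among 4 bowls.
Subtract solutions that violate a single cap (substitute x_i' = x_i − (cap_i+1)): x_1 ≥ 3 gives C(7,3) = 35; x_2 ≥ 7 gives C(3,3) = 1; x_3 ≥ 3 gives C(7,3) = 35; x_4 ≥ 4 gives C(6,3) = 20. Together 91.
Add back pairs where two caps are both exceeded: 0 + 4 + 1 + 0 + 0 + 1 = 6.
By inclusion–exclusion the count is 120 − 91 + 6 = 35.

35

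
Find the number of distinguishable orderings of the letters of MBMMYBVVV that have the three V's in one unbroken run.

420

Treat the 3 copies of V as a single block. The multiset to arrange is then {VVV, B, B, M, M, M, Y}, 7 items in all.
That gives (7)!/(3!·2!) = 420 arrangements.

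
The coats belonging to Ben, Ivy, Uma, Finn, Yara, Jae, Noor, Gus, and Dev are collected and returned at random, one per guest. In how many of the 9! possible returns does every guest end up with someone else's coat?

Count assignments avoiding every fixed point. For any j of the 9 guests fixed to their own coat, the other 9−j can be arranged in (9−j)! ways.
By inclusion–exclusion this is Σ_{j=0}^{9} (−1)^j C(9,j)·(9−j)!.
Computing: 362880 − 362880 + 181440 − 60480 + 15120 − 3024 + 504 − 72 + 9 − 1 = 133496.

133496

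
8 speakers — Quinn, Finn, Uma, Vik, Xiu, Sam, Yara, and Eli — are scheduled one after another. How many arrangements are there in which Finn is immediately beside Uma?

Glue Finn and Uma into one block (2 internal orders), leaving 7 units to arrange in a row.
So the count is 2·(7)! = 10080.

10080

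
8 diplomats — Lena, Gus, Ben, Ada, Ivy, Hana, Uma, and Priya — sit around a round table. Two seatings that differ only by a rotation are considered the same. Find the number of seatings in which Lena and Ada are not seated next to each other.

3600

Without the restriction there are (7)! = 5040 seatings.
Those with Lena next to Ada: fuse the pair into one unit and seat 7 units around a circle — 2·(6)! = 1440.
Subtracting, 5040 − 1440 = 3600.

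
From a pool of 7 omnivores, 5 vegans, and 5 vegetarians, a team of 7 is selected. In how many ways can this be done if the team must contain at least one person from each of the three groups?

With no constraint there are C(17,7) = 19448 possible selections.
Selections missing a whole group: no omnivores → C(10,7) = 120; no vegans → C(12,7) = 792; no vegetarians → C(12,7) = 792.
Add back selections omitting two groups (i.e. drawn from a single group): C(7,7) + C(5,7) + C(5,7) = 1.
By inclusion–exclusion: 19448 − 1704 + 1 = 17745.

17745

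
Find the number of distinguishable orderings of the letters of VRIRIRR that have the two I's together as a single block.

Treat the 2 copies of I as a single block. The multiset to arrange is then {II, R, R, R, R, V}, 6 items in all.
That gives (6)!/(4!) = 30 arrangements.

30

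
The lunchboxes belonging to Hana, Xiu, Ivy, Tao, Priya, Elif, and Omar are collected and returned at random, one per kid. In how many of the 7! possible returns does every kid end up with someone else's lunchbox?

Count assignments avoiding every fixed point. For any j of the 7 kids fixed to their own lunchbox, the other 7−j can be arranged in (7−j)! ways.
By inclusion–exclusion this is Σ_{j=0}^{7} (−1)^j C(7,j)·(7−j)!.
Computing: 5040 − 5040 + 2520 − 840 + 210 − 42 + 7 − 1 = 1854.

1854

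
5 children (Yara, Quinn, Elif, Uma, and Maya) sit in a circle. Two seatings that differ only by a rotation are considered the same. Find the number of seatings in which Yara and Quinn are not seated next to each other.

12

Without the restriction there are (4)! = 24 seatings.
Those with Yara next to Quinn: fuse the pair into one unit and seat 4 units around a circle — 2·(3)! = 12.
Subtracting, 24 − 12 = 12.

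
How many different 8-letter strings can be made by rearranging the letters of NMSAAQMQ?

5040

The 8 letters of NMSAAQMQ have repeats: A appearing twice, M appearing twice, and Q appearing twice.
The number of distinct arrangements is 8!/(2!·2!·2!) = 40320/8 = 5040.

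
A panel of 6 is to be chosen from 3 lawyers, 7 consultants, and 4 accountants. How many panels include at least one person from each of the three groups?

2331

With no constraint there are C(14,6) = 3003 possible selections.
Subtract selections that omit an entire group: no lawyers → C(11,6) = 462; no consultants → C(7,6) = 7; no accountants → C(10,6) = 210.
Add back selections omitting two groups (i.e. drawn from a single group): C(3,6) + C(7,6) + C(4,6) = 7.
By inclusion–exclusion: 3003 − 679 + 7 = 2331.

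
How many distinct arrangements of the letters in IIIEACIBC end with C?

1680

With the last slot taken by C, it remains to arrange the other 8 letters (IIIEAIBC).
Those 8 letters have I appearing 4 times, giving (8)!/(4!) = 1680.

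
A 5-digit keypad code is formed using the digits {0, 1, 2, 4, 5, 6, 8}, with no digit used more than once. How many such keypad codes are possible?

2520

With no repetition, fill the 5 digits in order: 7 choices, then 6, down to 3.
7 × 6 × 5 × 4 × 3 = 2520.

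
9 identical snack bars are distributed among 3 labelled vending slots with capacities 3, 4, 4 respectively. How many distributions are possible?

Ignoring the caps, the number of non-negative solutions to x_1+…+x_3 = 9 is C(11,2) = 55.
Subtract solutions that violate a single cap (substitute x_i' = x_i − (cap_i+1)): x_1 ≥ 4 gives C(7,2) = 21; x_2 ≥ 5 gives C(6,2) = 15; x_3 ≥ 5 gives C(6,2) = 15. Together 51.
Add back pairs where two caps are both exceeded: 1 + 1 + 0 = 2.
By inclusion–exclusion the count is 55 − 51 + 2 = 6.

6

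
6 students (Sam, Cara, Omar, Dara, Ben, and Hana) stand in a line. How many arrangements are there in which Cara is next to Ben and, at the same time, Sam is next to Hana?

Treat {Cara,Ben} as one block (2 orders) and {Sam,Hana} as another (2 orders).
That leaves 4 units to arrange: 2 × 2 × 4! = 4 × 24 = 96.

96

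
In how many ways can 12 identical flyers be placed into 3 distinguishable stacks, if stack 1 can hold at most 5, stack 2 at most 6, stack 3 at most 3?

6

By stars and bars, unrestricted non-negative solutions to x_1+…+x_3 = 12 number C(12+2,2) = 91.
Subtract solutions that violate a single cap (substitute x_i' = x_i − (cap_i+1)): x_1 ≥ 6 gives C(8,2) = 28; x_2 ≥ 7 gives C(7,2) = 21; x_3 ≥ 4 gives C(10,2) = 45. Together 94.
Add back pairs where two caps are both exceeded: 0 + 6 + 3 = 9.
By inclusion–exclusion the count is 91 − 94 + 9 = 6.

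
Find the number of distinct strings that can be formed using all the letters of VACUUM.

Letter multiplicities in VACUUM: A×1, C×1, M×1, U×2, V×1.
Dividing 6! = 720 by 2! = 2 for the repeated letters gives 360.

360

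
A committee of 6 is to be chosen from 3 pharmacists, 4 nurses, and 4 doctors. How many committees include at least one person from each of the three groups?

420

With no constraint there are C(11,6) = 462 possible selections.
Subtract selections that omit an entire group: no pharmacists → C(8,6) = 28; no nurses → C(7,6) = 7; no doctors → C(7,6) = 7.
Add back selections omitting two groups (i.e. drawn from a single group): C(3,6) + C(4,6) + C(4,6) = 0.
By inclusion–exclusion: 462 − 42 + 0 = 420.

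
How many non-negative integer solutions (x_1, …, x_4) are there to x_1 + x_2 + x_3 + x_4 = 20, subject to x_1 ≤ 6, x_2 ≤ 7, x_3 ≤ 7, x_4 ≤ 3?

20

By stars and bars, unrestricted non-negative solutions to x_1+…+x_4 = 20 number C(20+3,3) = 1771.
Subtract solutions that violate a single cap (substitute x_i' = x_i − (cap_i+1)): x_1 ≥ 7 gives C(16,3) = 560; x_2 ≥ 8 gives C(15,3) = 455; x_3 ≥ 8 gives C(15,3) = 455; x_4 ≥ 4 gives C(19,3) = 969. Together 2439.
Add back pairs where two caps are both exceeded: 56 + 56 + 220 + 35 + 165 + 165 = 697.
Subtract triples: 0 + 4 + 4 + 1 = 9.
By inclusion–exclusion the count is 1771 − 2439 + 697 − 9 = 20.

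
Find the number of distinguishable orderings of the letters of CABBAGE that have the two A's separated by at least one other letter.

There are 7!/(2!·2!) = 1260 arrangements of CABBAGE in total.
Arrangements with the A's together: treat AA as one letter, giving (6)!/(2!) = 360.
Hence 1260 − 360 = 900.

900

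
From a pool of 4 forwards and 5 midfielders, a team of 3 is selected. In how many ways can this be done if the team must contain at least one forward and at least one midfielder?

70

Total 3-person selections from all 9: C(9,3) = 84.
Selections missing a whole group: no forwards → C(5,3) = 10; no midfielders → C(4,3) = 4.
Both groups omitted at once is impossible, so 84 − 14 = 70.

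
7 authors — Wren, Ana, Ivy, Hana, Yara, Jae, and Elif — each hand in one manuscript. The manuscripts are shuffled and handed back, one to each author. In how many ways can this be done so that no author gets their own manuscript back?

1854

Count assignments avoiding every fixed point. For any j of the 7 authors fixed to their own manuscript, the other 7−j can be arranged in (7−j)! ways.
By inclusion–exclusion this is Σ_{j=0}^{7} (−1)^j C(7,j)·(7−j)!.
Computing: 5040 − 5040 + 2520 − 840 + 210 − 42 + 7 − 1 = 1854.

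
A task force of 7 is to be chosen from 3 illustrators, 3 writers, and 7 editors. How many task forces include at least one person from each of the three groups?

Total 7-person selections from all 13: C(13,7) = 1716.
Selections missing a whole group: no illustrators → C(10,7) = 120; no writers → C(10,7) = 120; no editors → C(6,7) = 0.
Add back selections omitting two groups (i.e. drawn from a single group): C(3,7) + C(3,7) + C(7,7) = 1.
By inclusion–exclusion: 1716 − 240 + 1 = 1477.

1477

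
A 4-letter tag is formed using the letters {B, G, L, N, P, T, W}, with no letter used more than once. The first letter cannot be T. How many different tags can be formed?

720

The first letter has 7−1 = 6 choices (anything except T).
The remaining 3 letters are filled from the other 6 symbols without repetition: 6 × 5 × 4 = 120.
Total: 6 × 120 = 720.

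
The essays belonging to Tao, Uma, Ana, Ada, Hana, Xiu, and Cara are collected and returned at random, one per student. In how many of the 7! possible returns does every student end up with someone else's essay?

This is the derangement count D_7: permutations of 7 items with no fixed point.
By inclusion–exclusion this is Σ_{j=0}^{7} (−1)^j C(7,j)·(7−j)!.
Computing: 5040 − 5040 + 2520 − 840 + 210 − 42 + 7 − 1 = 1854.

1854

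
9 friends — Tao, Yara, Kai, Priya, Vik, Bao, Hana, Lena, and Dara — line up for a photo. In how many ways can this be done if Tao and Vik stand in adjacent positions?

Treat {Tao, Vik} as a single unit. There are 8 units to order, and the pair itself can be ordered 2 ways.
So the count is 2·(8)! = 80640.

80640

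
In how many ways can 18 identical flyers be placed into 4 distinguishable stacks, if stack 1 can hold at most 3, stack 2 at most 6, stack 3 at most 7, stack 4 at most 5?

Without the upper bounds there are C(21,3) = 1330 ways to split 18 among 4 stacks.
Subtract solutions that violate a single cap (substitute x_i' = x_i − (cap_i+1)): x_1 ≥ 4 gives C(17,3) = 680; x_2 ≥ 7 gives C(14,3) = 364; x_3 ≥ 8 gives C(13,3) = 286; x_4 ≥ 6 gives C(15,3) = 455. Together 1785.
Add back pairs where two caps are both exceeded: 120 + 84 + 165 + 20 + 56 + 35 = 480.
Subtract triples: 0 + 4 + 1 + 0 = 5.
By inclusion–exclusion the count is 1330 − 1785 + 480 − 5 = 20.

20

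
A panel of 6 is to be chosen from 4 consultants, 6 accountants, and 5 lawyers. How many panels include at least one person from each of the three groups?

Total 6-person selections from all 15: C(15,6) = 5005.
Subtract selections that omit an entire group: no consultants → C(11,6) = 462; no accountants → C(9,6) = 84; no lawyers → C(10,6) = 210.
Add back selections omitting two groups (i.e. drawn from a single group): C(4,6) + C(6,6) + C(5,6) = 1.
By inclusion–exclusion: 5005 − 756 + 1 = 4250.

4250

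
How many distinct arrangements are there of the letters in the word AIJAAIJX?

Letter multiplicities in AIJAAIJX: A×3, I×2, J×2, X×1.
Dividing 8! = 40320 by 3!·2!·2! = 24 for the repeated letters gives 1680.

1680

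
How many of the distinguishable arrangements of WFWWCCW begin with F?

15

With the first slot taken by F, it remains to arrange the other 6 letters (WWWCCW).
Those 6 letters have C appearing twice and W appearing 4 times, giving (6)!/(4!·2!) = 15.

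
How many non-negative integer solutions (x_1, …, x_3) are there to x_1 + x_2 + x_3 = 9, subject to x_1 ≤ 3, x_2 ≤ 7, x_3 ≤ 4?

Without the upper bounds there are C(11,2) = 55 ways to split 9 among 3 variables.
Subtract solutions that violate a single cap (substitute x_i' = x_i − (cap_i+1)): x_1 ≥ 4 gives C(7,2) = 21; x_2 ≥ 8 gives C(3,2) = 3; x_3 ≥ 5 gives C(6,2) = 15. Together 39.
Add back pairs where two caps are both exceeded: 0 + 1 + 0 = 1.
By inclusion–exclusion the count is 55 − 39 + 1 = 17.

17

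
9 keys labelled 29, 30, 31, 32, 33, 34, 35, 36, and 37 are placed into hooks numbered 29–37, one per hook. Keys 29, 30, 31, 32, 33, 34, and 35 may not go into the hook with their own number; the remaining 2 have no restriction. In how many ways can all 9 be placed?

165016

Let Aᵢ (for 29 ≤ i ≤ 35) be the placements that put key i in its forbidden hook. Any j of these fix j positions, leaving (9−j)! ways to fill the rest, and there are C(7,j) ways to pick which j.
By inclusion–exclusion, the number of valid placements is Σ_{j=0}^{7} (−1)^j C(7,j)·(9−j)!.
Computing: 362880 − 282240 + 105840 − 25200 + 4200 − 504 + 42 − 2 = 165016.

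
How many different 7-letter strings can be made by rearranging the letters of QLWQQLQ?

105

Letter multiplicities in QLWQQLQ: L×2, Q×4, W×1.
The number of distinct arrangements is 7!/(4!·2!) = 5040/48 = 105.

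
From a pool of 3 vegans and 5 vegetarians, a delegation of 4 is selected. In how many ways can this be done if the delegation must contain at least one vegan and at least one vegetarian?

65

With no constraint there are C(8,4) = 70 possible selections.
Selections missing a whole group: no vegans → C(5,4) = 5; no vegetarians → C(3,4) = 0.
Both groups omitted at once is impossible, so 70 − 5 = 65.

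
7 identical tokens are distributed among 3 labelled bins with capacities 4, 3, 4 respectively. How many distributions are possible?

Ignoring the caps, the number of non-negative solutions to x_1+…+x_3 = 7 is C(9,2) = 36.
Subtract solutions that violate a single cap (substitute x_i' = x_i − (cap_i+1)): x_1 ≥ 5 gives C(4,2) = 6; x_2 ≥ 4 gives C(5,2) = 10; x_3 ≥ 5 gives C(4,2) = 6. Together 22.
No two caps can be exceeded simultaneously, so the pair terms are all 0.
By inclusion–exclusion the count is 36 − 22 + 0 = 14.

14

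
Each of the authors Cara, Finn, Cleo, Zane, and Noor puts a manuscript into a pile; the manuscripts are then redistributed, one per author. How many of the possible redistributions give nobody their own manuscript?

44

Count assignments avoiding every fixed point. For any j of the 5 authors fixed to their own manuscript, the other 5−j can be arranged in (5−j)! ways.
By inclusion–exclusion this is Σ_{j=0}^{5} (−1)^j C(5,j)·(5−j)!.
Computing: 120 − 120 + 60 − 20 + 5 − 1 = 44.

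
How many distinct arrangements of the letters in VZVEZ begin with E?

6

Fix E in the first position and arrange the remaining 4 letters.
Those 4 letters have V appearing twice and Z appearing twice, giving (4)!/(2!·2!) = 6.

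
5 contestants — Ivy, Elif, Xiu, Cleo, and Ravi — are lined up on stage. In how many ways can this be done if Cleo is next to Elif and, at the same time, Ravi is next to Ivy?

Treat {Cleo,Elif} as one block (2 orders) and {Ravi,Ivy} as another (2 orders).
That leaves 3 units to arrange: 2 × 2 × 3! = 4 × 6 = 24.

24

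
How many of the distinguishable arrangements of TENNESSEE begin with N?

With the first slot taken by N, it remains to arrange the other 8 letters (TENESSEE).
Those 8 letters have E appearing 4 times and S appearing twice, giving (8)!/(4!·2!) = 840.

840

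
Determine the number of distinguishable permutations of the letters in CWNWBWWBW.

1512

CWNWBWWBW has 9 letters with B appearing twice and W appearing 5 times.
So there are 9! / (5!·2!) = 1512 distinguishable arrangements.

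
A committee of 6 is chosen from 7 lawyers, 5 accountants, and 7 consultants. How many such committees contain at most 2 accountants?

Split by how many accountants are chosen (0 through 2).
Sum: C(5,0)·C(14,6) + C(5,1)·C(14,5) + C(5,2)·C(14,4) = 3003 + 10010 + 10010 = 23023.

23023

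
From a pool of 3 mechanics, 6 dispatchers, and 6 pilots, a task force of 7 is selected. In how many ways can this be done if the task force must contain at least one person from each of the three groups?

Unrestricted: C(15,7) = 6435 ways to pick any 7 of the 15.
Subtract selections that omit an entire group: no mechanics → C(12,7) = 792; no dispatchers → C(9,7) = 36; no pilots → C(9,7) = 36.
Add back selections omitting two groups (i.e. drawn from a single group): C(3,7) + C(6,7) + C(6,7) = 0.
By inclusion–exclusion: 6435 − 864 + 0 = 5571.

5571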